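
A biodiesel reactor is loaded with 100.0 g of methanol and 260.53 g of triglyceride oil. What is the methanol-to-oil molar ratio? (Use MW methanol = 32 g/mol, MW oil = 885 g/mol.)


Molar ratio = n_MeOH / n_oil = (MeOH/32) / (oil/885) = (MeOH * 885) / (32 * oil)
= (100.0 * 885) / (32 * 260.53)
= 10.6154

10.6154


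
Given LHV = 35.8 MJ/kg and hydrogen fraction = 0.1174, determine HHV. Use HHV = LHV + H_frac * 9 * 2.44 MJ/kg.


HHV = LHV + H_frac * 9 * 2.44
= 35.8 + 0.1174 * 9 * 2.44
= 38.3781 MJ/kg

38.3781 MJ/kg


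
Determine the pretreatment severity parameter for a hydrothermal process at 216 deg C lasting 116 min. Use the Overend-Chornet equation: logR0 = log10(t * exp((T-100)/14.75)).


logR0 = log10(t * exp((T - 100) / 14.75))
= log10(116 * exp((216 - 100) / 14.75))
= 5.4799

5.4799


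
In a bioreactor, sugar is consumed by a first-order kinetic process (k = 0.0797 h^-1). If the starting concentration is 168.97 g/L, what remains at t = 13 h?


S = S0 * exp(-k * t)
S = 168.97 * exp(-0.0797 * 13)
S = 59.9566 g/L

59.9566 g/L


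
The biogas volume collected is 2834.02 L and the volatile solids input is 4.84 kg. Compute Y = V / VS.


Y = V / VS
= 2834.02 / 4.84
= 585.5413 L/kg VS

585.5413 L/kg VS


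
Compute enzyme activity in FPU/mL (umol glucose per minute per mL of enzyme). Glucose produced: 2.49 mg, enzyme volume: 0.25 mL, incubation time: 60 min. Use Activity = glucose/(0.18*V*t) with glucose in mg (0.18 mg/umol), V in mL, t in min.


Activity = glucose_mg / (0.18 mg/umol * V_mL * t_min)
= 2.49 / (0.18 * 0.25 * 60)
= 0.9222 FPU/mL

0.9222 FPU/mL


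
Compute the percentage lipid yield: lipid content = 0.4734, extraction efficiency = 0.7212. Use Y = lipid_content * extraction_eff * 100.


Y = lipid_content * extraction_eff * 100
= 0.4734 * 0.7212 * 100
= 34.1416%

34.1416%


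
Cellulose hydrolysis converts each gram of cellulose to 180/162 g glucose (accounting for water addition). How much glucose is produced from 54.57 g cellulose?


glucose = cellulose * 180/162
= 54.57 * 180/162
= 60.6333 g

60.6333 g


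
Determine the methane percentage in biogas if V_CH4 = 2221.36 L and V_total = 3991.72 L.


CH4% = V_CH4 / V_total * 100
= 2221.36 / 3991.72 * 100
= 55.6492%

55.6492%


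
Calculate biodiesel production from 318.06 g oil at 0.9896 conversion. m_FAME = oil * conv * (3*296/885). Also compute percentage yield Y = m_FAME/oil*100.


m_FAME = oil * conv * (3 * 296 / 885) = oil * conv * (888/885)
= 318.06 * 0.9896 * 888 / 885
= 315.8191 g
Y = m_FAME / oil * 100 = conv * (888/885) * 100
= 0.9896 * 888 / 885 * 100
= 99.30%

315.8191 g FAME; Y = 99.30%


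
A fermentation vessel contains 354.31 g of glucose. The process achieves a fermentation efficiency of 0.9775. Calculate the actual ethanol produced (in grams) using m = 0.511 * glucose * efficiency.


Actual ethanol: m = 0.511 * 354.31 * 0.9775
m = 176.9787 g

176.9787 g


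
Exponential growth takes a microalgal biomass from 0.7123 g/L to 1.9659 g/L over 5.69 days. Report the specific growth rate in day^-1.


mu = ln(X2/X1) / dt
= ln(1.9659/0.7123) / 5.69
= 0.1784 per day

0.1784 per day


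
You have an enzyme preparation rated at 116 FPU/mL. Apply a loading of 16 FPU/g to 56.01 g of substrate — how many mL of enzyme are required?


V = dosage * m_sub / activity
V = 16 * 56.01 / 116
V = 7.7255 mL

7.7255 mL


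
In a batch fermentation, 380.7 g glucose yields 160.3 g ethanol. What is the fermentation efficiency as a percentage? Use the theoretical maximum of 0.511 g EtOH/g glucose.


Fermentation efficiency = (actual / (0.511 * glucose)) * 100
= (160.3 / (0.511 * 380.7)) * 100
= 82.4005%

82.4005%


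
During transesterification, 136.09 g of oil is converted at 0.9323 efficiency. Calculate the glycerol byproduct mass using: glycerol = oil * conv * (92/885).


glycerol = oil * conv * (92/885)
= 136.09 * 0.9323 * 92 / 885
= 13.1894 g

13.1894 g


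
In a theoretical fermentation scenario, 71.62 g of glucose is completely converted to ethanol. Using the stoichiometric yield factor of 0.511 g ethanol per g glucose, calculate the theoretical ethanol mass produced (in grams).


Theoretical ethanol yield: m_EtOH = 0.511 * m_glucose
m_EtOH = 0.511 * 71.62 = 36.5978 g

36.5978 g


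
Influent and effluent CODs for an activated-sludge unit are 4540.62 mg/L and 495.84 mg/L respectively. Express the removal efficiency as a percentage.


eta = (COD_in - COD_out) / COD_in * 100
= (4540.62 - 495.84) / 4540.62 * 100
= 89.0799%

89.0799%


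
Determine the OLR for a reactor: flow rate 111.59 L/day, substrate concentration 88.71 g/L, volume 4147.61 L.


OLR = Q * S / V
= 111.59 * 88.71 / 4147.61
= 2.3867 g/L/day

2.3867 g/L/day


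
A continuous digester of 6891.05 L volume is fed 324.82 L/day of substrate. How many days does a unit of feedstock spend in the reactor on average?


HRT = V / Q
= 6891.05 / 324.82
= 21.2150 days

21.2150 days


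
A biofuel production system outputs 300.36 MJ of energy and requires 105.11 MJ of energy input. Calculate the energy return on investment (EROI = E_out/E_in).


EROI = E_out / E_in
= 300.36 / 105.11
= 2.8576

2.8576


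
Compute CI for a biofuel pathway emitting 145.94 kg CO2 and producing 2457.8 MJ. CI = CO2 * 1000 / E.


CI = CO2 * 1000 / E
= 145.94 * 1000 / 2457.8
= 59.3783 g CO2/MJ

59.3783 g CO2/MJ


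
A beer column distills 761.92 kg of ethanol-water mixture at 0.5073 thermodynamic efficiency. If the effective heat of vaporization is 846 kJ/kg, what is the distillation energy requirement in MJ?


E = m * 846 / (eta * 1000)
= 761.92 * 846 / (0.5073 * 1000)
= 1270.6176 MJ

1270.6176 MJ


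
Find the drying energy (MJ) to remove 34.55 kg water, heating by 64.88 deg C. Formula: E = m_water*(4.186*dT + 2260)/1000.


E = m_water * (4.186 * dT + 2260) / 1000
= 34.55 * (4.186 * 64.88 + 2260) / 1000
= 87.4664 MJ

87.4664 MJ


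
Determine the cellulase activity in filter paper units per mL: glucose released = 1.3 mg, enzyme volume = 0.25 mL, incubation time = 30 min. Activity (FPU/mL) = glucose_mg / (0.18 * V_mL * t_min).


Activity = glucose_mg / (0.18 mg/umol * V_mL * t_min)
= 1.3 / (0.18 * 0.25 * 30)
= 0.9630 FPU/mL

0.9630 FPU/mL


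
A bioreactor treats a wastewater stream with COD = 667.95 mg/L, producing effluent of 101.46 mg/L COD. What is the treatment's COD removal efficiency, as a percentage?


eta = (COD_in - COD_out) / COD_in * 100
= (667.95 - 101.46) / 667.95 * 100
= 84.8102%

84.8102%


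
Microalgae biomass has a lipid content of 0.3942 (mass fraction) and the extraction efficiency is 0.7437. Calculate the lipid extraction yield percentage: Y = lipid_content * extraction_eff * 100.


Y = lipid_content * extraction_eff * 100
= 0.3942 * 0.7437 * 100
= 29.3167%

29.3167%


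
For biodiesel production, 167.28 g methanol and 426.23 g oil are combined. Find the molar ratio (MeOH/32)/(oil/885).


Molar ratio = n_MeOH / n_oil = (MeOH/32) / (oil/885) = (MeOH * 885) / (32 * oil)
= (167.28 * 885) / (32 * 426.23)
= 10.8541

10.8541


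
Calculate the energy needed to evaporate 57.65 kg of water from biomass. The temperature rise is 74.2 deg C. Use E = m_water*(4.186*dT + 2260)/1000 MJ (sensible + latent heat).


E = m_water * (4.186 * dT + 2260) / 1000
= 57.65 * (4.186 * 74.2 + 2260) / 1000
= 148.1952 MJ

148.1952 MJ


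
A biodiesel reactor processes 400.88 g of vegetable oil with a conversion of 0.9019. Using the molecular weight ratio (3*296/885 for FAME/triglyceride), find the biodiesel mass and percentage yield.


m_FAME = oil * conv * (3 * 296 / 885) = oil * conv * (888/885)
= 400.88 * 0.9019 * 888 / 885
= 362.7793 g
Y = m_FAME / oil * 100 = conv * (888/885) * 100
= 0.9019 * 888 / 885 * 100
= 90.50%

362.7793 g FAME; Y = 90.50%


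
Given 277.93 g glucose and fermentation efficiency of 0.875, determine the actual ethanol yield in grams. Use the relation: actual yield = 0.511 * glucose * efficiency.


Actual ethanol: m = 0.511 * 277.93 * 0.875
m = 124.2695 g

124.2695 g


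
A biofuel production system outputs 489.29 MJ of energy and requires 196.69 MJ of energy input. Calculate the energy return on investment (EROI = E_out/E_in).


EROI = E_out / E_in
= 489.29 / 196.69
= 2.4876

2.4876


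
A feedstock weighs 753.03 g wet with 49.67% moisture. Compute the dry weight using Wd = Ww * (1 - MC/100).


Wd = Ww * (1 - MC/100)
= 753.03 * (1 - 49.67/100)
= 379.0000 g

379.0000 g


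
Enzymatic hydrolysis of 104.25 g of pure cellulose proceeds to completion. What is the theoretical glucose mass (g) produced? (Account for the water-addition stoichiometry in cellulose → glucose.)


glucose = cellulose * 180/162
= 104.25 * 180/162
= 115.8333 g

115.8333 g


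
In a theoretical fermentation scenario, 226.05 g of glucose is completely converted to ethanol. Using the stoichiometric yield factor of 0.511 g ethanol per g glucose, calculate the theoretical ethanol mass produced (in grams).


Theoretical ethanol yield: m_EtOH = 0.511 * m_glucose
m_EtOH = 0.511 * 226.05 = 115.5116 g

115.5116 g


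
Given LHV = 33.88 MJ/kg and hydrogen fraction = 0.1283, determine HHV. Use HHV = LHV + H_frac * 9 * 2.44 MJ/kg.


HHV = LHV + H_frac * 9 * 2.44
= 33.88 + 0.1283 * 9 * 2.44
= 36.6975 MJ/kg

36.6975 MJ/kg


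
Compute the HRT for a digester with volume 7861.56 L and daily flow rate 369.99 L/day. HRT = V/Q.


HRT = V / Q
= 7861.56 / 369.99
= 21.2480 days

21.2480 days


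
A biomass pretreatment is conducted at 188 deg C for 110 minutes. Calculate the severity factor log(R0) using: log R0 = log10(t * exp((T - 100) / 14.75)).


logR0 = log10(t * exp((T - 100) / 14.75))
= log10(110 * exp((188 - 100) / 14.75))
= 4.6324

4.6324


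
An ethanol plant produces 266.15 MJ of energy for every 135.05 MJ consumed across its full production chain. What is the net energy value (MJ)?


NEV = E_out - E_in
= 266.15 - 135.05
= 131.1000 MJ

131.1000 MJ


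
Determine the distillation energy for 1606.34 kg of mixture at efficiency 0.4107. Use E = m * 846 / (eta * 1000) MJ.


E = m * 846 / (eta * 1000)
= 1606.34 * 846 / (0.4107 * 1000)
= 3308.8961 MJ

3308.8961 MJ


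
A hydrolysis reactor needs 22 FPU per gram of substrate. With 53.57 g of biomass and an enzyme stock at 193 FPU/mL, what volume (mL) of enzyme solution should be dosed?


V = dosage * m_sub / activity
V = 22 * 53.57 / 193
V = 6.1064 mL

6.1064 mL


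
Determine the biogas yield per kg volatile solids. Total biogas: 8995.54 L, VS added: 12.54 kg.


Y = V / VS
= 8995.54 / 12.54
= 717.3477 L/kg VS

717.3477 L/kg VS


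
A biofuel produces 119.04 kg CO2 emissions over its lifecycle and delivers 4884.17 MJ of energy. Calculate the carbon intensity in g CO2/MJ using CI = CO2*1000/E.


CI = CO2 * 1000 / E
= 119.04 * 1000 / 4884.17
= 24.3726 g CO2/MJ

24.3726 g CO2/MJ


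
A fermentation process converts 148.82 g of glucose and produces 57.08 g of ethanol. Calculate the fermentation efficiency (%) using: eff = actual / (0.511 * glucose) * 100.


Fermentation efficiency = (actual / (0.511 * glucose)) * 100
= (57.08 / (0.511 * 148.82)) * 100
= 75.0588%

75.0588%


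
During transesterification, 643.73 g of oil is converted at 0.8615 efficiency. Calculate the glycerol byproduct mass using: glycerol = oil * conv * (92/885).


glycerol = oil * conv * (92/885)
= 643.73 * 0.8615 * 92 / 885
= 57.6506 g

57.6506 g


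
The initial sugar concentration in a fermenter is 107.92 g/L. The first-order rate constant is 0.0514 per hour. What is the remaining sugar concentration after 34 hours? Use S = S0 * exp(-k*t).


S = S0 * exp(-k * t)
S = 107.92 * exp(-0.0514 * 34)
S = 18.7987 g/L

18.7987 g/L


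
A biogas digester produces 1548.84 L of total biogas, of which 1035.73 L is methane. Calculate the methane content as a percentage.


CH4% = V_CH4 / V_total * 100
= 1035.73 / 1548.84 * 100
= 66.8713%

66.8713%


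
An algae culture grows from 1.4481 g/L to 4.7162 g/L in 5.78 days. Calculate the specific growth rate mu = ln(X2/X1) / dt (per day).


mu = ln(X2/X1) / dt
= ln(4.7162/1.4481) / 5.78
= 0.2043 per day

0.2043 per day


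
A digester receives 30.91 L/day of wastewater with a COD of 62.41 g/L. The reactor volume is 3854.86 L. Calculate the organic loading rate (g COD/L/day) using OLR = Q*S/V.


OLR = Q * S / V
= 30.91 * 62.41 / 3854.86
= 0.5004 g/L/day

0.5004 g/L/day


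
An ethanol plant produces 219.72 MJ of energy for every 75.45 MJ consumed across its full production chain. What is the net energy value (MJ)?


NEV = E_out - E_in
= 219.72 - 75.45
= 144.2700 MJ

144.2700 MJ


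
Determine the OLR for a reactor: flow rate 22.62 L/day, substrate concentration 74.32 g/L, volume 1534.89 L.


OLR = Q * S / V
= 22.62 * 74.32 / 1534.89
= 1.0953 g/L/day

1.0953 g/L/day


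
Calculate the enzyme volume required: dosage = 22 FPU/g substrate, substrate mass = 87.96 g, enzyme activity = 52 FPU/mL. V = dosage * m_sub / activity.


V = dosage * m_sub / activity
V = 22 * 87.96 / 52
V = 37.2138 mL

37.2138 mL


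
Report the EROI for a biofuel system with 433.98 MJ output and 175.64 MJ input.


EROI = E_out / E_in
= 433.98 / 175.64
= 2.4708

2.4708


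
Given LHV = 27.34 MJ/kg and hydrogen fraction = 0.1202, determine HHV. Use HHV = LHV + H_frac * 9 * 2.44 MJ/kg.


HHV = LHV + H_frac * 9 * 2.44
= 27.34 + 0.1202 * 9 * 2.44
= 29.9796 MJ/kg

29.9796 MJ/kg


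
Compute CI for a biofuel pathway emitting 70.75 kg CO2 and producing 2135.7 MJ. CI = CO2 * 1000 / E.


CI = CO2 * 1000 / E
= 70.75 * 1000 / 2135.7
= 33.1273 g CO2/MJ

33.1273 g CO2/MJ


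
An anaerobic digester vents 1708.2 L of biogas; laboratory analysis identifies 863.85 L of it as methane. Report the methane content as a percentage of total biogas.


CH4% = V_CH4 / V_total * 100
= 863.85 / 1708.2 * 100
= 50.5708%

50.5708%


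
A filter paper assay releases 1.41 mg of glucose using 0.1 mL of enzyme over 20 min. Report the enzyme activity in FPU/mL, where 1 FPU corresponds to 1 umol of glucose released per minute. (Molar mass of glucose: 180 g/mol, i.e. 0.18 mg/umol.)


Activity = glucose_mg / (0.18 mg/umol * V_mL * t_min)
= 1.41 / (0.18 * 0.1 * 20)
= 3.9167 FPU/mL

3.9167 FPU/mL


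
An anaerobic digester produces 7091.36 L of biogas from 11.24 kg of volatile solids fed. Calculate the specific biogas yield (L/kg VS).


Y = V / VS
= 7091.36 / 11.24
= 630.9039 L/kg VS

630.9039 L/kg VS


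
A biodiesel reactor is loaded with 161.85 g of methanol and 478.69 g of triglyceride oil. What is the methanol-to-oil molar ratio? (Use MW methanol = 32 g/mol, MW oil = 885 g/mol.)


Molar ratio = n_MeOH / n_oil = (MeOH/32) / (oil/885) = (MeOH * 885) / (32 * oil)
= (161.85 * 885) / (32 * 478.69)
= 9.3509

9.3509


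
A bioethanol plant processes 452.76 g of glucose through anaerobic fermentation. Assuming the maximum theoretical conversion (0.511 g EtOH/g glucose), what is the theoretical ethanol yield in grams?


Theoretical ethanol yield: m_EtOH = 0.511 * m_glucose
m_EtOH = 0.511 * 452.76 = 231.3604 g

231.3604 g


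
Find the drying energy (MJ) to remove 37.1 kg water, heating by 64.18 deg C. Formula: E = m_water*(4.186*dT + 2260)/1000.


E = m_water * (4.186 * dT + 2260) / 1000
= 37.1 * (4.186 * 64.18 + 2260) / 1000
= 93.8132 MJ

93.8132 MJ


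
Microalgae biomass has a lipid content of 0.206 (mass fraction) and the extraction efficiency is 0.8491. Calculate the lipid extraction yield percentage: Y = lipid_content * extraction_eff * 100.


Y = lipid_content * extraction_eff * 100
= 0.206 * 0.8491 * 100
= 17.4915%

17.4915%


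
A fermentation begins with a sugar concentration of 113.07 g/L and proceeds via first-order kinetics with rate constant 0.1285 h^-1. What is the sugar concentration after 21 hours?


S = S0 * exp(-k * t)
S = 113.07 * exp(-0.1285 * 21)
S = 7.6103 g/L

7.6103 g/L


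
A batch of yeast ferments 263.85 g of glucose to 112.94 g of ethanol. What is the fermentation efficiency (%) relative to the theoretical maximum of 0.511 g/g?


Fermentation efficiency = (actual / (0.511 * glucose)) * 100
= (112.94 / (0.511 * 263.85)) * 100
= 83.7664%

83.7664%


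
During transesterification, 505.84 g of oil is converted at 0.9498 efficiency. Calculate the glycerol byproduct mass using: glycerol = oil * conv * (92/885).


glycerol = oil * conv * (92/885)
= 505.84 * 0.9498 * 92 / 885
= 49.9448 g

49.9448 g


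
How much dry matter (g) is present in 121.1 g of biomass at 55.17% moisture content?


Wd = Ww * (1 - MC/100)
= 121.1 * (1 - 55.17/100)
= 54.2891 g

54.2891 g


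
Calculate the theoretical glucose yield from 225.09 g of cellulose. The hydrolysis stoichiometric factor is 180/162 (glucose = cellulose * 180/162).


glucose = cellulose * 180/162
= 225.09 * 180/162
= 250.1000 g

250.1000 g


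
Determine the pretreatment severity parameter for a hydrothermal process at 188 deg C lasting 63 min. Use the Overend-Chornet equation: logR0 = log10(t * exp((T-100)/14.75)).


logR0 = log10(t * exp((T - 100) / 14.75))
= log10(63 * exp((188 - 100) / 14.75))
= 4.3904

4.3904


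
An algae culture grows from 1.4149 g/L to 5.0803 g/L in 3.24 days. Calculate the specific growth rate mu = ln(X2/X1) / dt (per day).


mu = ln(X2/X1) / dt
= ln(5.0803/1.4149) / 3.24
= 0.3945 per day

0.3945 per day


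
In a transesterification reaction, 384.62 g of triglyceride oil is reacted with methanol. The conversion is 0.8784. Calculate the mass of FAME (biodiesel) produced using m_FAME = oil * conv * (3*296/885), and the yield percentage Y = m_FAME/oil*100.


m_FAME = oil * conv * (3 * 296 / 885) = oil * conv * (888/885)
= 384.62 * 0.8784 * 888 / 885
= 338.9955 g
Y = m_FAME / oil * 100 = conv * (888/885) * 100
= 0.8784 * 888 / 885 * 100
= 88.14%

338.9955 g FAME; Y = 88.14%


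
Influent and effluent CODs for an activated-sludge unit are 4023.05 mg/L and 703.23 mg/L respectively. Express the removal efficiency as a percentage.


eta = (COD_in - COD_out) / COD_in * 100
= (4023.05 - 703.23) / 4023.05 * 100
= 82.5200%

82.5200%


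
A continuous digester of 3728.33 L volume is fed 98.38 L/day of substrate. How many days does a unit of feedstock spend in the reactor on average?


HRT = V / Q
= 3728.33 / 98.38
= 37.8972 days

37.8972 days


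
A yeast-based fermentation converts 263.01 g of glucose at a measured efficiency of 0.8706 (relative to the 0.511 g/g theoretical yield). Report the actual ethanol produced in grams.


Actual ethanol: m = 0.511 * 263.01 * 0.8706
m = 117.0070 g

117.0070 g


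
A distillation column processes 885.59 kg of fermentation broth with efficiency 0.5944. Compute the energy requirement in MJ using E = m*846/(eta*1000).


E = m * 846 / (eta * 1000)
= 885.59 * 846 / (0.5944 * 1000)
= 1260.4461 MJ

1260.4461 MJ


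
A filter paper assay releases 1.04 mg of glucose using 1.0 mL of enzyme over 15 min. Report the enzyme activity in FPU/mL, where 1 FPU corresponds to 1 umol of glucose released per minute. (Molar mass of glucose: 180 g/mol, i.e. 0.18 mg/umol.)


Activity = glucose_mg / (0.18 mg/umol * V_mL * t_min)
= 1.04 / (0.18 * 1.0 * 15)
= 0.3852 FPU/mL

0.3852 FPU/mL


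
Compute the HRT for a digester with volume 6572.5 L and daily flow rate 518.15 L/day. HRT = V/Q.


HRT = V / Q
= 6572.5 / 518.15
= 12.6846 days

12.6846 days


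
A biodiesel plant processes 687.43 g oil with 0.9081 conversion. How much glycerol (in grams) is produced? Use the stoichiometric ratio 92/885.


glycerol = oil * conv * (92/885)
= 687.43 * 0.9081 * 92 / 885
= 64.8943 g

64.8943 g


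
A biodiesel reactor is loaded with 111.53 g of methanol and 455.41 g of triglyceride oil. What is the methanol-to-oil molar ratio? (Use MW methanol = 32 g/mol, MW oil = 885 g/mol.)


Molar ratio = n_MeOH / n_oil = (MeOH/32) / (oil/885) = (MeOH * 885) / (32 * oil)
= (111.53 * 885) / (32 * 455.41)
= 6.7730

6.7730


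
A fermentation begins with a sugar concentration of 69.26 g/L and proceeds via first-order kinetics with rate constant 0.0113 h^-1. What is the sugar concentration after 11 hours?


S = S0 * exp(-k * t)
S = 69.26 * exp(-0.0113 * 11)
S = 61.1645 g/L

61.1645 g/L


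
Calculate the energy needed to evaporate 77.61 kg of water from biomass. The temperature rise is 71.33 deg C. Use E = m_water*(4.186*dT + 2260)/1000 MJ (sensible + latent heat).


E = m_water * (4.186 * dT + 2260) / 1000
= 77.61 * (4.186 * 71.33 + 2260) / 1000
= 198.5720 MJ

198.5720 MJ


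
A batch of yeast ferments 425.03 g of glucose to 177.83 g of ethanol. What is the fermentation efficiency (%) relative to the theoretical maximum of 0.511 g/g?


Fermentation efficiency = (actual / (0.511 * glucose)) * 100
= (177.83 / (0.511 * 425.03)) * 100
= 81.8775%

81.8775%


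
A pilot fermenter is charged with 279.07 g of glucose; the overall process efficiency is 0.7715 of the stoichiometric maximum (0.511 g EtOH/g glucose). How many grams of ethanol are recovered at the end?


Actual ethanol: m = 0.511 * 279.07 * 0.7715
m = 110.0196 g

110.0196 g


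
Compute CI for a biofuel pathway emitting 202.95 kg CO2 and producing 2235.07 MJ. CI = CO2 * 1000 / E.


CI = CO2 * 1000 / E
= 202.95 * 1000 / 2235.07
= 90.8025 g CO2/MJ

90.8025 g CO2/MJ


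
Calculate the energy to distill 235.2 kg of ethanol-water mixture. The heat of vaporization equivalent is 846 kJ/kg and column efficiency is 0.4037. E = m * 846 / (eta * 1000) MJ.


E = m * 846 / (eta * 1000)
= 235.2 * 846 / (0.4037 * 1000)
= 492.8888 MJ

492.8888 MJ


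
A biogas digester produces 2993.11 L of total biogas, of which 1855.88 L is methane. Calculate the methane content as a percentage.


CH4% = V_CH4 / V_total * 100
= 1855.88 / 2993.11 * 100
= 62.0051%

62.0051%


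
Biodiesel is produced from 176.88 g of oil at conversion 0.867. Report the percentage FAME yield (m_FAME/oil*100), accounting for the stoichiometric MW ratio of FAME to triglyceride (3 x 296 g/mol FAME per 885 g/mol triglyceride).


m_FAME = oil * conv * (3 * 296 / 885) = oil * conv * (888/885)
= 176.88 * 0.867 * 888 / 885
= 153.8748 g
Y = m_FAME / oil * 100 = conv * (888/885) * 100
= 0.867 * 888 / 885 * 100
= 86.99%

86.99%


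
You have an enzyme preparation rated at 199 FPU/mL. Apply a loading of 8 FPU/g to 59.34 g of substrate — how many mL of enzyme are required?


V = dosage * m_sub / activity
V = 8 * 59.34 / 199
V = 2.3855 mL

2.3855 mL


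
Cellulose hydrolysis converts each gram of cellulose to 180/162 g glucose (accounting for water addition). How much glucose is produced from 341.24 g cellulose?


glucose = cellulose * 180/162
= 341.24 * 180/162
= 379.1556 g

379.1556 g


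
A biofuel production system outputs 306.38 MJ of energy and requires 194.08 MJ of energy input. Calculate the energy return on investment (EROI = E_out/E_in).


EROI = E_out / E_in
= 306.38 / 194.08
= 1.5786

1.5786


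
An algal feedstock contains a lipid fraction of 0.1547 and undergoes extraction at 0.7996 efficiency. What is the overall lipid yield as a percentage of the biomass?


Y = lipid_content * extraction_eff * 100
= 0.1547 * 0.7996 * 100
= 12.3698%

12.3698%


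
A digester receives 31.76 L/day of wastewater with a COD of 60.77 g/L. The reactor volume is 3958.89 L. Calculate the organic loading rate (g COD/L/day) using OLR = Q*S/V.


OLR = Q * S / V
= 31.76 * 60.77 / 3958.89
= 0.4875 g/L/day

0.4875 g/L/day


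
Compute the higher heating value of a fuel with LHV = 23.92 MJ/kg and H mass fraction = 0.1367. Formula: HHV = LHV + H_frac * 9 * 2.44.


HHV = LHV + H_frac * 9 * 2.44
= 23.92 + 0.1367 * 9 * 2.44
= 26.9219 MJ/kg

26.9219 MJ/kg


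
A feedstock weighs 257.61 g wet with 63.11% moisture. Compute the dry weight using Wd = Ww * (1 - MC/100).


Wd = Ww * (1 - MC/100)
= 257.61 * (1 - 63.11/100)
= 95.0323 g

95.0323 g


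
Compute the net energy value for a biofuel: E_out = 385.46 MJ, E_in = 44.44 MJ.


NEV = E_out - E_in
= 385.46 - 44.44
= 341.0200 MJ

341.0200 MJ


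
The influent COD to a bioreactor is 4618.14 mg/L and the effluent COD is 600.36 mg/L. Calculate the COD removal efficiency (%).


eta = (COD_in - COD_out) / COD_in * 100
= (4618.14 - 600.36) / 4618.14 * 100
= 87.0000%

87.0000%


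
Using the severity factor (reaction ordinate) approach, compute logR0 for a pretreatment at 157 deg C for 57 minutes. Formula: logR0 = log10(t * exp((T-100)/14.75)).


logR0 = log10(t * exp((T - 100) / 14.75))
= log10(57 * exp((157 - 100) / 14.75))
= 3.4342

3.4342


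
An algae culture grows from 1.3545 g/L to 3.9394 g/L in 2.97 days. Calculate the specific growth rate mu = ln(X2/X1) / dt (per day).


mu = ln(X2/X1) / dt
= ln(3.9394/1.3545) / 2.97
= 0.3595 per day

0.3595 per day


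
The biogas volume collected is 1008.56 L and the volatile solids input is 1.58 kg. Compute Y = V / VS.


Y = V / VS
= 1008.56 / 1.58
= 638.3291 L/kg VS

638.3291 L/kg VS


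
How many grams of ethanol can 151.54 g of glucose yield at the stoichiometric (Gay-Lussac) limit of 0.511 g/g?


Theoretical ethanol yield: m_EtOH = 0.511 * m_glucose
m_EtOH = 0.511 * 151.54 = 77.4369 g

77.4369 g


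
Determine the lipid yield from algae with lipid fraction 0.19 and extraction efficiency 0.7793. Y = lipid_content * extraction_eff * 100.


Y = lipid_content * extraction_eff * 100
= 0.19 * 0.7793 * 100
= 14.8067%

14.8067%


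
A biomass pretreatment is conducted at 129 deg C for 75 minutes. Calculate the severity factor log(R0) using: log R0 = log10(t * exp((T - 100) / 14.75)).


logR0 = log10(t * exp((T - 100) / 14.75))
= log10(75 * exp((129 - 100) / 14.75))
= 2.7289

2.7289


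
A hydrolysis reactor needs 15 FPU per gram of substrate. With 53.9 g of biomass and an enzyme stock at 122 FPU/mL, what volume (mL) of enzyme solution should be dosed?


V = dosage * m_sub / activity
V = 15 * 53.9 / 122
V = 6.6270 mL

6.6270 mL


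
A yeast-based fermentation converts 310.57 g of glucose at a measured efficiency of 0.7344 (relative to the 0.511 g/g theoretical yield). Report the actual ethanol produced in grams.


Actual ethanol: m = 0.511 * 310.57 * 0.7344
m = 116.5502 g

116.5502 g


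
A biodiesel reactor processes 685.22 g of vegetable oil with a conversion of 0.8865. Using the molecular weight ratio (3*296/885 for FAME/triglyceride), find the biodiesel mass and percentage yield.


m_FAME = oil * conv * (3 * 296 / 885) = oil * conv * (888/885)
= 685.22 * 0.8865 * 888 / 885
= 609.5067 g
Y = m_FAME / oil * 100 = conv * (888/885) * 100
= 0.8865 * 888 / 885 * 100
= 88.95%

609.5067 g FAME; Y = 88.95%


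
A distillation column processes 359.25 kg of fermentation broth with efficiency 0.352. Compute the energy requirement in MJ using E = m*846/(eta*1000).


E = m * 846 / (eta * 1000)
= 359.25 * 846 / (0.352 * 1000)
= 863.4247 MJ

863.4247 MJ


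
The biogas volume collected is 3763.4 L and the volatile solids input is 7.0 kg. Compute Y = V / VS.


Y = V / VS
= 3763.4 / 7.0
= 537.6286 L/kg VS

537.6286 L/kg VS


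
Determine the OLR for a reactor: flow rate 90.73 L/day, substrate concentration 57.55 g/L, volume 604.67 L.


OLR = Q * S / V
= 90.73 * 57.55 / 604.67
= 8.6353 g/L/day

8.6353 g/L/day


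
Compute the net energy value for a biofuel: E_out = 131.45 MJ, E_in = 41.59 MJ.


NEV = E_out - E_in
= 131.45 - 41.59
= 89.8600 MJ

89.8600 MJ


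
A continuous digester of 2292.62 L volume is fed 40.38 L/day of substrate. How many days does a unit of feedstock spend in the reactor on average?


HRT = V / Q
= 2292.62 / 40.38
= 56.7761 days

56.7761 days


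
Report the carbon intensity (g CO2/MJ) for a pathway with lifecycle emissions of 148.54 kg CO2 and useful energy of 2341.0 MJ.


CI = CO2 * 1000 / E
= 148.54 * 1000 / 2341.0
= 63.4515 g CO2/MJ

63.4515 g CO2/MJ


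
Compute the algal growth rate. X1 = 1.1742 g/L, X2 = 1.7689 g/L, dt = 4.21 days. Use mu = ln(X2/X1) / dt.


mu = ln(X2/X1) / dt
= ln(1.7689/1.1742) / 4.21
= 0.0973 per day

0.0973 per day


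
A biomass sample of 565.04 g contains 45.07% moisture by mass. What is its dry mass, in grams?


Wd = Ww * (1 - MC/100)
= 565.04 * (1 - 45.07/100)
= 310.3765 g

310.3765 g


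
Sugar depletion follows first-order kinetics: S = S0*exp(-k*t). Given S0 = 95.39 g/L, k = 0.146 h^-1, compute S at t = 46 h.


S = S0 * exp(-k * t)
S = 95.39 * exp(-0.146 * 46)
S = 0.1156 g/L

0.1156 g/L


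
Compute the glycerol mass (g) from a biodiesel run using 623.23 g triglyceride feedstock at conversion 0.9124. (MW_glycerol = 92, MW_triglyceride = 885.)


glycerol = oil * conv * (92/885)
= 623.23 * 0.9124 * 92 / 885
= 59.1123 g

59.1123 g


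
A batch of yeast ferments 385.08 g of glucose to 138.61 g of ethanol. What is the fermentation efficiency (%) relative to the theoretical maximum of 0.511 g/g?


Fermentation efficiency = (actual / (0.511 * glucose)) * 100
= (138.61 / (0.511 * 385.08)) * 100
= 70.4405%

70.4405%


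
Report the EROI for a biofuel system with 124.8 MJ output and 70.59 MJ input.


EROI = E_out / E_in
= 124.8 / 70.59
= 1.7680

1.7680


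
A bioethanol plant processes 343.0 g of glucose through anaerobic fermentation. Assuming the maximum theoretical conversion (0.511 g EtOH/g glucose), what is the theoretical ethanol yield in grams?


Theoretical ethanol yield: m_EtOH = 0.511 * m_glucose
m_EtOH = 0.511 * 343.0 = 175.2730 g

175.2730 g


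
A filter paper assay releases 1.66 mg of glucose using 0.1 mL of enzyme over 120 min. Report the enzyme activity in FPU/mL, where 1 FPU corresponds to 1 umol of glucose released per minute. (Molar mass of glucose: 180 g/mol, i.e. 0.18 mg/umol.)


Activity = glucose_mg / (0.18 mg/umol * V_mL * t_min)
= 1.66 / (0.18 * 0.1 * 120)
= 0.7685 FPU/mL

0.7685 FPU/mL


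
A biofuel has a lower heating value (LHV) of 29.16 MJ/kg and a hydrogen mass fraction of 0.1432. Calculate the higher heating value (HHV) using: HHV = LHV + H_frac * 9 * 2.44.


HHV = LHV + H_frac * 9 * 2.44
= 29.16 + 0.1432 * 9 * 2.44
= 32.3047 MJ/kg

32.3047 MJ/kg


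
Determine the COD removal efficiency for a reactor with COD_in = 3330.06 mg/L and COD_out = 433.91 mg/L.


eta = (COD_in - COD_out) / COD_in * 100
= (3330.06 - 433.91) / 3330.06 * 100
= 86.9699%

86.9699%


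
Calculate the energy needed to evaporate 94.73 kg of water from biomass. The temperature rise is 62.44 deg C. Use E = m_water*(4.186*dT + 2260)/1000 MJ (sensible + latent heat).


E = m_water * (4.186 * dT + 2260) / 1000
= 94.73 * (4.186 * 62.44 + 2260) / 1000
= 238.8497 MJ

238.8497 MJ


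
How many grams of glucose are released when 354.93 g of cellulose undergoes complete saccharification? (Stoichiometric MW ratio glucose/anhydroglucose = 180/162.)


glucose = cellulose * 180/162
= 354.93 * 180/162
= 394.3667 g

394.3667 g


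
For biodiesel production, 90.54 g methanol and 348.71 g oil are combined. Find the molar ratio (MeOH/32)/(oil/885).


Molar ratio = n_MeOH / n_oil = (MeOH/32) / (oil/885) = (MeOH * 885) / (32 * oil)
= (90.54 * 885) / (32 * 348.71)
= 7.1807

7.1807


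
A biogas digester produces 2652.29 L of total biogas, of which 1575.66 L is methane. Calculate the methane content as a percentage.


CH4% = V_CH4 / V_total * 100
= 1575.66 / 2652.29 * 100
= 59.4075%

59.4075%


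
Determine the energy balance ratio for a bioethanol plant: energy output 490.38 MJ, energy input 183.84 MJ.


EROI = E_out / E_in
= 490.38 / 183.84
= 2.6674

2.6674


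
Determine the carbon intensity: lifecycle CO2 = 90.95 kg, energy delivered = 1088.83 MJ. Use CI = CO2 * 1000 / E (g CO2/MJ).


CI = CO2 * 1000 / E
= 90.95 * 1000 / 1088.83
= 83.5300 g CO2/MJ

83.5300 g CO2/MJ


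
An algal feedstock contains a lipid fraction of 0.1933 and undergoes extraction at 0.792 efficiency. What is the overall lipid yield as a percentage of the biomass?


Y = lipid_content * extraction_eff * 100
= 0.1933 * 0.792 * 100
= 15.3094%

15.3094%


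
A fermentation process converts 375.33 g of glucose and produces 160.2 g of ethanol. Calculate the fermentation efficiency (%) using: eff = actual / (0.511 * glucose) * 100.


Fermentation efficiency = (actual / (0.511 * glucose)) * 100
= (160.2 / (0.511 * 375.33)) * 100
= 83.5273%

83.5273%


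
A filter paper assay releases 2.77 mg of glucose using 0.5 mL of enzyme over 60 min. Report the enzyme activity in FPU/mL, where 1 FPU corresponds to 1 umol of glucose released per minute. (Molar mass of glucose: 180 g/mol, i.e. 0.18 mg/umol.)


Activity = glucose_mg / (0.18 mg/umol * V_mL * t_min)
= 2.77 / (0.18 * 0.5 * 60)
= 0.5130 FPU/mL

0.5130 FPU/mL


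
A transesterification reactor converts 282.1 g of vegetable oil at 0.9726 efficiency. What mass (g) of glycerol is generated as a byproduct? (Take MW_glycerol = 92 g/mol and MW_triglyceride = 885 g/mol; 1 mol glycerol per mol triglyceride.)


glycerol = oil * conv * (92/885)
= 282.1 * 0.9726 * 92 / 885
= 28.5221 g

28.5221 g


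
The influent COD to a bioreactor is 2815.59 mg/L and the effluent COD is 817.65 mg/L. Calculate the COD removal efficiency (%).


eta = (COD_in - COD_out) / COD_in * 100
= (2815.59 - 817.65) / 2815.59 * 100
= 70.9599%

70.9599%


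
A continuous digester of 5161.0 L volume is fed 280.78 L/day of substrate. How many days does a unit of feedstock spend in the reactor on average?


HRT = V / Q
= 5161.0 / 280.78
= 18.3809 days

18.3809 days


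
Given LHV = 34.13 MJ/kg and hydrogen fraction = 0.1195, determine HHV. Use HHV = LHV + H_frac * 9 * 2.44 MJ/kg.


HHV = LHV + H_frac * 9 * 2.44
= 34.13 + 0.1195 * 9 * 2.44
= 36.7542 MJ/kg

36.7542 MJ/kg


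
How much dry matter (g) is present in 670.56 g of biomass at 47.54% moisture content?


Wd = Ww * (1 - MC/100)
= 670.56 * (1 - 47.54/100)
= 351.7758 g

351.7758 g


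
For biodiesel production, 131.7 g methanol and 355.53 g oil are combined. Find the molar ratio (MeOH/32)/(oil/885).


Molar ratio = n_MeOH / n_oil = (MeOH/32) / (oil/885) = (MeOH * 885) / (32 * oil)
= (131.7 * 885) / (32 * 355.53)
= 10.2448

10.2448


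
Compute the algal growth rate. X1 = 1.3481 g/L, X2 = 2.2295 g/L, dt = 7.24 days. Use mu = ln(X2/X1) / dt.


mu = ln(X2/X1) / dt
= ln(2.2295/1.3481) / 7.24
= 0.0695 per day

0.0695 per day


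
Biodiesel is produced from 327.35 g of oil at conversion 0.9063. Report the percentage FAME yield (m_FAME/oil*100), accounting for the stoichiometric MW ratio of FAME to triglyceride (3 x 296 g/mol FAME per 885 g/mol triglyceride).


m_FAME = oil * conv * (3 * 296 / 885) = oil * conv * (888/885)
= 327.35 * 0.9063 * 888 / 885
= 297.6830 g
Y = m_FAME / oil * 100 = conv * (888/885) * 100
= 0.9063 * 888 / 885 * 100
= 90.94%

90.94%


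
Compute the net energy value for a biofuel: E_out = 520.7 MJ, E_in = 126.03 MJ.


NEV = E_out - E_in
= 520.7 - 126.03
= 394.6700 MJ

394.6700 MJ


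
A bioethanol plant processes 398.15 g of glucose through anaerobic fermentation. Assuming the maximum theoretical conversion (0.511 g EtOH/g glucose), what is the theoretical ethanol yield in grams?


Theoretical ethanol yield: m_EtOH = 0.511 * m_glucose
m_EtOH = 0.511 * 398.15 = 203.4546 g

203.4546 g


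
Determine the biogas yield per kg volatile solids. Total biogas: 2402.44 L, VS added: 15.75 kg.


Y = V / VS
= 2402.44 / 15.75
= 152.5359 L/kg VS

152.5359 L/kg VS


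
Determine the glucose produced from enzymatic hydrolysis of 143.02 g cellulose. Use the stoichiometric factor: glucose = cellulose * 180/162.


glucose = cellulose * 180/162
= 143.02 * 180/162
= 158.9111 g

158.9111 g


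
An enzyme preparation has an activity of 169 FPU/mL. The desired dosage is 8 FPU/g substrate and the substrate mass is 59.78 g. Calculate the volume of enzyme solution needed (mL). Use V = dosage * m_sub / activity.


V = dosage * m_sub / activity
V = 8 * 59.78 / 169
V = 2.8298 mL

2.8298 mL


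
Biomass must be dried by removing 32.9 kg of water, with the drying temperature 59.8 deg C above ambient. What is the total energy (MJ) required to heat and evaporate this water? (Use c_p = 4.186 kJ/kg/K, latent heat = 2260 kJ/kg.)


E = m_water * (4.186 * dT + 2260) / 1000
= 32.9 * (4.186 * 59.8 + 2260) / 1000
= 82.5896 MJ

82.5896 MJ


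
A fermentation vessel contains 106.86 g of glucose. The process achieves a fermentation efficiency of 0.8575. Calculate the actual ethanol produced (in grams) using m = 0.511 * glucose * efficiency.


Actual ethanol: m = 0.511 * 106.86 * 0.8575
m = 46.8242 g

46.8242 g


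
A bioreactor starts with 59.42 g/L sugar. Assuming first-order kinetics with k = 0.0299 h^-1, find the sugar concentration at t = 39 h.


S = S0 * exp(-k * t)
S = 59.42 * exp(-0.0299 * 39)
S = 18.5141 g/L

18.5141 g/L


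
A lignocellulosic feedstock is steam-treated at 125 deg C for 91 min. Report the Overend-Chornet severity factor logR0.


logR0 = log10(t * exp((T - 100) / 14.75))
= log10(91 * exp((125 - 100) / 14.75))
= 2.6951

2.6951


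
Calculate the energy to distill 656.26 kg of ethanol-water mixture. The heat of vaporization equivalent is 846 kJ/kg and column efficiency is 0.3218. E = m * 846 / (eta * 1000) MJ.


E = m * 846 / (eta * 1000)
= 656.26 * 846 / (0.3218 * 1000)
= 1725.2827 MJ

1725.2827 MJ


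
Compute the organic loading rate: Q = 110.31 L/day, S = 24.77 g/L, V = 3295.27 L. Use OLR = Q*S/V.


OLR = Q * S / V
= 110.31 * 24.77 / 3295.27
= 0.8292 g/L/day

0.8292 g/L/day


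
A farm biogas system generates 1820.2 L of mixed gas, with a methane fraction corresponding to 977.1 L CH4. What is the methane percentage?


CH4% = V_CH4 / V_total * 100
= 977.1 / 1820.2 * 100
= 53.6809%

53.6809%


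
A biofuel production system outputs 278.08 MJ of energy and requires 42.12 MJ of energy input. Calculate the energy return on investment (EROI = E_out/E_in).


EROI = E_out / E_in
= 278.08 / 42.12
= 6.6021

6.6021


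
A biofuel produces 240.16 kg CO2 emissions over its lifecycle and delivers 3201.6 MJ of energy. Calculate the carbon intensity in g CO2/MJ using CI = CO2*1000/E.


CI = CO2 * 1000 / E
= 240.16 * 1000 / 3201.6
= 75.0125 g CO2/MJ

75.0125 g CO2/MJ


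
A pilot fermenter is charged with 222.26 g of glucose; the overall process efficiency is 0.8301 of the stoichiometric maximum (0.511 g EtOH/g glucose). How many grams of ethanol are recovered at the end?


Actual ethanol: m = 0.511 * 222.26 * 0.8301
m = 94.2785 g

94.2785 g


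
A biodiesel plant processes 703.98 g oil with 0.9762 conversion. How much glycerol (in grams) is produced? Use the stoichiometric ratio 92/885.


glycerol = oil * conv * (92/885)
= 703.98 * 0.9762 * 92 / 885
= 71.4404 g

71.4404 g


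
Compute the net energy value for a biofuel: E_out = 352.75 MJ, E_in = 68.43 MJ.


NEV = E_out - E_in
= 352.75 - 68.43
= 284.3200 MJ

284.3200 MJ


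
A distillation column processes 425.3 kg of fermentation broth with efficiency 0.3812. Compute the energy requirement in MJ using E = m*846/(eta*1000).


E = m * 846 / (eta * 1000)
= 425.3 * 846 / (0.3812 * 1000)
= 943.8715 MJ

943.8715 MJ


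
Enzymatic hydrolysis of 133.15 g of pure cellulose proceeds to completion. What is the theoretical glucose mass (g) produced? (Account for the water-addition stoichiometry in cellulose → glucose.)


glucose = cellulose * 180/162
= 133.15 * 180/162
= 147.9444 g

147.9444 g


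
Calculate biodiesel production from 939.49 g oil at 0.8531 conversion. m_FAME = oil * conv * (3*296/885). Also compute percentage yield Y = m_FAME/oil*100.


m_FAME = oil * conv * (3 * 296 / 885) = oil * conv * (888/885)
= 939.49 * 0.8531 * 888 / 885
= 804.1958 g
Y = m_FAME / oil * 100 = conv * (888/885) * 100
= 0.8531 * 888 / 885 * 100
= 85.60%

804.1958 g FAME; Y = 85.60%
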